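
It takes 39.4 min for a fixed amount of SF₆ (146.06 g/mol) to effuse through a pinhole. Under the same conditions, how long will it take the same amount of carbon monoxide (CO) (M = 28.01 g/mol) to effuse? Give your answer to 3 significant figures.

17.3 min

Using Graham's law: t_CO/t_SF₆ = √(M_CO/M_SF₆) = √(28.01/146.06) = √0.1918 = 0.4379.
So the time for CO is 39.4 × 0.4379 = 17.3 min.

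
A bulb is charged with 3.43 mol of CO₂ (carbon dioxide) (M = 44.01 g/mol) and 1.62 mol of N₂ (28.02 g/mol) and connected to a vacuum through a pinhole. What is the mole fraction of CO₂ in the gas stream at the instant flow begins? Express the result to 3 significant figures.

Each component's effusion rate ∝ (its partial pressure)·(1/√M) ∝ n_i/√M_i.
So x_CO₂ in the escaping gas = (n_CO₂/√M_CO₂) / Σ(n_i/√M_i)
= (3.43/√44.01) / (3.43/√44.01 + 1.62/√28.02) = 0.5170/(0.5170 + 0.3060) = 0.628.

0.628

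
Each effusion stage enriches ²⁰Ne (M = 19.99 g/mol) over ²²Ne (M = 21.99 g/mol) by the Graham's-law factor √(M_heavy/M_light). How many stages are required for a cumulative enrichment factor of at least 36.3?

Single-stage factor α = √(21.99/19.99), so ln α = ½ ln(1.10005) = 0.04768.
Need α^N ≥ 36.3 ⇒ N ≥ ln(36.3) / ln α = 3.592 / 0.04768 = 75.34.
Rounding up, N = 76 stages.

76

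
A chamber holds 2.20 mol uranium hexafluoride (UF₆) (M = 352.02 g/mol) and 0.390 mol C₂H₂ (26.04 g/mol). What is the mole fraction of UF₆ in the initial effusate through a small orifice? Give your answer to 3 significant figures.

Rate_i ∝ x_i/√M_i (Graham's law weighted by mole fraction), so the effusate composition follows n_i/√M_i.
Mole fraction of UF₆ in the effusate = (n_UF₆/√M_UF₆) / (n_UF₆/√M_UF₆ + n_C₂H₂/√M_C₂H₂)
= (2.20/√352.02) / (2.20/√352.02 + 0.390/√26.04) = 0.1173/(0.1173 + 0.07643) = 0.605.

0.605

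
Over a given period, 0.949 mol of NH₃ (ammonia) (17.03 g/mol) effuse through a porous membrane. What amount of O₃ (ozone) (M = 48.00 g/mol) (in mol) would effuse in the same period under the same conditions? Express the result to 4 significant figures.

0.5653 mol

Using Graham's law: rate_O₃/rate_NH₃ = √(M_NH₃/M_O₃) = √(17.03/48.00) = √0.3548 = 0.5956.
So the amount for O₃ is 0.949 × 0.5956 = 0.5653 mol.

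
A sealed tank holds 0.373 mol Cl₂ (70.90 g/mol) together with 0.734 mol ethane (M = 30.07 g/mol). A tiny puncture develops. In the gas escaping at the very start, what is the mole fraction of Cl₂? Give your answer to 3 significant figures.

Each component's effusion rate ∝ (its partial pressure)·(1/√M) ∝ n_i/√M_i.
So x_Cl₂ in the escaping gas = (n_Cl₂/√M_Cl₂) / Σ(n_i/√M_i)
= (0.373/√70.90) / (0.373/√70.90 + 0.734/√30.07) = 0.04430/(0.04430 + 0.1339) = 0.249.

0.249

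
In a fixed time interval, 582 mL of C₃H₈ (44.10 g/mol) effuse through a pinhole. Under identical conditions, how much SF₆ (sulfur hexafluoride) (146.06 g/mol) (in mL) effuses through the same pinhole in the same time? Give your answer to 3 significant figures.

320 mL

Since effusion rate ∝ 1/√M, rate_SF₆/rate_C₃H₈ = √(M_C₃H₈/M_SF₆) = √(44.10/146.06) = √0.3019 = 0.5495.
So the volume for SF₆ is 582 × 0.5495 = 320 mL.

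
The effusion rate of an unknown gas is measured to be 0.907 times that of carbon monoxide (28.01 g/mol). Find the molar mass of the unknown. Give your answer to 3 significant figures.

Graham's law gives rate_X/rate_CO = √(M_CO/M_X).
0.907 = √(28.01/M_X)
M_X = 28.01 / 0.907² = 28.01 / 0.8226 = 34.0 g/mol

34.0 g/mol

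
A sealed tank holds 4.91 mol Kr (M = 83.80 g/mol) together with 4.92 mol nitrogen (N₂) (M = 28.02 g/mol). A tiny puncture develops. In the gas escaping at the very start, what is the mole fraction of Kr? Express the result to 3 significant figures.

0.366

Effusion rate of each component ∝ n_i/√M_i (partial pressure × 1/√M).
x_Kr(eff) = (n_Kr/√M_Kr) / (n_Kr/√M_Kr + n_N₂/√M_N₂)
= (4.91/√83.80) / (4.91/√83.80 + 4.92/√28.02) = 0.5364/(0.5364 + 0.9295) = 0.366.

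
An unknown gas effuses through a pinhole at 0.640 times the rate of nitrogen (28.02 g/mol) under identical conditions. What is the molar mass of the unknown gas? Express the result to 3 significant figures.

By Graham's law, rate_X/rate_N₂ = √(M_N₂/M_X).
0.640 = √(28.02/M_X)
M_X = 28.02 / 0.640² = 28.02 / 0.4096 = 68.4 g/mol

68.4 g/mol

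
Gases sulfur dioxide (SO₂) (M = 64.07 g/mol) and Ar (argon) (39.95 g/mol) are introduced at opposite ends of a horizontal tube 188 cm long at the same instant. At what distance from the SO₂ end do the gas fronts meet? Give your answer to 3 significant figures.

83.0 cm

Distances travelled in equal time are proportional to diffusion rates, so d_SO₂/d_Ar = √(M_Ar/M_SO₂) = √(39.95/64.07) = 0.7896.
With d_SO₂ + d_Ar = 188 cm, d_Ar = 188/(1 + 0.7896) = 105.0 cm.
d_SO₂ = 188 − 105.0 = 83.0 cm.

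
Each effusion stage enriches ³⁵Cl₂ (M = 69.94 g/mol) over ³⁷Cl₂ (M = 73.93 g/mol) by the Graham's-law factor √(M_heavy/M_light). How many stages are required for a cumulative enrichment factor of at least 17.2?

With α = √(73.93/69.94) per stage, ln α = ½ ln(1.05705) = 0.02774.
Need α^N ≥ 17.2 ⇒ N ≥ ln(17.2) / ln α = 2.845 / 0.02774 = 102.55.
Minimum whole number of stages: N = 103.

103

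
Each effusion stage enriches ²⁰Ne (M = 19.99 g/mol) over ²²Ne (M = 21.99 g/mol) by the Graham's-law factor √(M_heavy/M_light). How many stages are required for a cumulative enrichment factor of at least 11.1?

With α = √(21.99/19.99) per stage, ln α = ½ ln(1.10005) = 0.04768.
Need α^N ≥ 11.1 ⇒ N ≥ ln(11.1) / ln α = 2.407 / 0.04768 = 50.48.
Minimum whole number of stages: N = 51.

51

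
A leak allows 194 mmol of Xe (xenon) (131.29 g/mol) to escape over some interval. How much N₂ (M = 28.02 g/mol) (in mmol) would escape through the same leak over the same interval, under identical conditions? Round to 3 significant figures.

Since effusion rate ∝ 1/√M, rate_N₂/rate_Xe = √(M_Xe/M_N₂) = √(131.29/28.02) = √4.686 = 2.165.
So the amount for N₂ is 194 × 2.165 = 420 mmol.

420 mmol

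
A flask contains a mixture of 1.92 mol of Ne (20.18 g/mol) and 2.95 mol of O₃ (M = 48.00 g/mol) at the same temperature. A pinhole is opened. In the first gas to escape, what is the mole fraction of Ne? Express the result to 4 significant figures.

0.5009

The effusion rate of species i is ∝ p_i/√M_i ∝ n_i/√M_i.
Mole fraction of Ne in the effusate = (n_Ne/√M_Ne) / (n_Ne/√M_Ne + n_O₃/√M_O₃)
= (1.92/√20.18) / (1.92/√20.18 + 2.95/√48.00) = 0.4274/(0.4274 + 0.4258) = 0.5009.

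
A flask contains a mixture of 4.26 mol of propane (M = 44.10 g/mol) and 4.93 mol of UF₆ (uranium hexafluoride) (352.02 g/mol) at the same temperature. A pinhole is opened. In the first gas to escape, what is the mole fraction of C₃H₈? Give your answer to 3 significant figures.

0.709

The effusion rate of species i is ∝ p_i/√M_i ∝ n_i/√M_i.
Mole fraction of C₃H₈ in the effusate = (n_C₃H₈/√M_C₃H₈) / (n_C₃H₈/√M_C₃H₈ + n_UF₆/√M_UF₆)
= (4.26/√44.10) / (4.26/√44.10 + 4.93/√352.02) = 0.6415/(0.6415 + 0.2628) = 0.709.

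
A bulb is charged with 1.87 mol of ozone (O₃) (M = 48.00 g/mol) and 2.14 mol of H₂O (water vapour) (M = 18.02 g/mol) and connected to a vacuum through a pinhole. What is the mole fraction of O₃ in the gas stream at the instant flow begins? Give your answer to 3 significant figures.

0.349

Each component's effusion rate ∝ (its partial pressure)·(1/√M) ∝ n_i/√M_i.
So x_O₃ in the escaping gas = (n_O₃/√M_O₃) / Σ(n_i/√M_i)
= (1.87/√48.00) / (1.87/√48.00 + 2.14/√18.02) = 0.2699/(0.2699 + 0.5041) = 0.349.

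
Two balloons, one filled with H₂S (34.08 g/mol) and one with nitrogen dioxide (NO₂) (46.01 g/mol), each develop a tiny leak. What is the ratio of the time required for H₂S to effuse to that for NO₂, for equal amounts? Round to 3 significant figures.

From Graham's law, t_H₂S/t_NO₂ = √(M_H₂S/M_NO₂) = √(34.08/46.01) = √0.7407 = 0.861.

0.861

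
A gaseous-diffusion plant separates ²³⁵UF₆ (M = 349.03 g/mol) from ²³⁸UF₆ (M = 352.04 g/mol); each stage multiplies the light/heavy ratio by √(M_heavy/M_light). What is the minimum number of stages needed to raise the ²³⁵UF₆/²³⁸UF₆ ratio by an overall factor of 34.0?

Single-stage factor α = √(352.04/349.03), so ln α = ½ ln(1.00862) = 0.004293.
Need α^N ≥ 34.0 ⇒ N ≥ ln(34.0) / ln α = 3.526 / 0.004293 = 821.33.
Rounding up, N = 822 stages.

822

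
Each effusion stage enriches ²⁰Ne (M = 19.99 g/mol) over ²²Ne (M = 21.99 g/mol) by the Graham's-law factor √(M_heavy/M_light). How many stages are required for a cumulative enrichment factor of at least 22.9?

Per stage α = (21.99/19.99)^(1/2) = 1.10005^0.5, giving ln α = 0.04768.
Need α^N ≥ 22.9 ⇒ N ≥ ln(22.9) / ln α = 3.131 / 0.04768 = 65.67.
Minimum whole number of stages: N = 66.

66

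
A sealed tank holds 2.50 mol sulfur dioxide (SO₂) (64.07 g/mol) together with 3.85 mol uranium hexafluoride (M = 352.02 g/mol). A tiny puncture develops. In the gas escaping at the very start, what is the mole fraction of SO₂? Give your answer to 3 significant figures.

Rate_i ∝ x_i/√M_i (Graham's law weighted by mole fraction), so the effusate composition follows n_i/√M_i.
So x_SO₂ in the escaping gas = (n_SO₂/√M_SO₂) / Σ(n_i/√M_i)
= (2.50/√64.07) / (2.50/√64.07 + 3.85/√352.02) = 0.3123/(0.3123 + 0.2052) = 0.604.

0.604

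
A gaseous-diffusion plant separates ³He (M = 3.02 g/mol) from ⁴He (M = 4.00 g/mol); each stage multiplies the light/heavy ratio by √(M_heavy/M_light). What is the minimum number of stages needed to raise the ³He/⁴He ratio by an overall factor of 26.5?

24

Per stage α = (4.00/3.02)^(1/2) = 1.32450^0.5, giving ln α = 0.1405.
Need α^N ≥ 26.5 ⇒ N ≥ ln(26.5) / ln α = 3.277 / 0.1405 = 23.32.
Rounding up, N = 24 stages.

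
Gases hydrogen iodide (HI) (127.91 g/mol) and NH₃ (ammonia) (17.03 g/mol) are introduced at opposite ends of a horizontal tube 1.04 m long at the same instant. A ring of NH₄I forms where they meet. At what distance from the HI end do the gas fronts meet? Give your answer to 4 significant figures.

0.2780 m

In equal time, each gas travels a distance ∝ its rate ∝ 1/√M, so d_HI/d_NH₃ = √(M_NH₃/M_HI) = √(17.03/127.91) = 0.3649.
With d_HI + d_NH₃ = 1.04 m, d_NH₃ = 1.04/(1 + 0.3649) = 0.7620 m.
d_HI = 1.04 − 0.7620 = 0.2780 m.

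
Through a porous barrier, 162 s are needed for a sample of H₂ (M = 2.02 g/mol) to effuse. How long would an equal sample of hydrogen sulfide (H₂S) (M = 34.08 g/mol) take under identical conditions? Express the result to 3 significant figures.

665 s

Using Graham's law: t_H₂S/t_H₂ = √(M_H₂S/M_H₂) = √(34.08/2.02) = √16.87 = 4.107.
So the time for H₂S is 162 × 4.107 = 665 s.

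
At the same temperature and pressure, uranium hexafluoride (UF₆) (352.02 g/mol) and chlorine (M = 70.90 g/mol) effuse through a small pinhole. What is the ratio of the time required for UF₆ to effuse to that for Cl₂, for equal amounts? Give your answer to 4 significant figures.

2.228

Graham's law gives t_UF₆/t_Cl₂ = √(M_UF₆/M_Cl₂) = √(352.02/70.90) = √4.965 = 2.228.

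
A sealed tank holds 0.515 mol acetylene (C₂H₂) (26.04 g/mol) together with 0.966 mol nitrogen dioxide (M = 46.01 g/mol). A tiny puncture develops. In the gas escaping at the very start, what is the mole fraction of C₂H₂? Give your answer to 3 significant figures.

0.415

Effusion rate of each component ∝ n_i/√M_i (partial pressure × 1/√M).
Mole fraction of C₂H₂ in the effusate = (n_C₂H₂/√M_C₂H₂) / (n_C₂H₂/√M_C₂H₂ + n_NO₂/√M_NO₂)
= (0.515/√26.04) / (0.515/√26.04 + 0.966/√46.01) = 0.1009/(0.1009 + 0.1424) = 0.415.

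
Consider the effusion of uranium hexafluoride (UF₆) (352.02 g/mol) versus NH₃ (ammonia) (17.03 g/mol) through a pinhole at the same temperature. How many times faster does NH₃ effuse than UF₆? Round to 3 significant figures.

From Graham's law, rate_NH₃/rate_UF₆ = √(M_UF₆/M_NH₃) = √(352.02/17.03) = √20.67 = 4.55.

4.55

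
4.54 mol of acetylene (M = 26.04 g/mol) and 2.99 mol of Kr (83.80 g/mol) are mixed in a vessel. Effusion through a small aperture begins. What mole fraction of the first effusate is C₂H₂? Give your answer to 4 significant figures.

0.7315

The effusion rate of species i is ∝ p_i/√M_i ∝ n_i/√M_i.
Mole fraction of C₂H₂ in the effusate = (n_C₂H₂/√M_C₂H₂) / (n_C₂H₂/√M_C₂H₂ + n_Kr/√M_Kr)
= (4.54/√26.04) / (4.54/√26.04 + 2.99/√83.80) = 0.8897/(0.8897 + 0.3266) = 0.7315.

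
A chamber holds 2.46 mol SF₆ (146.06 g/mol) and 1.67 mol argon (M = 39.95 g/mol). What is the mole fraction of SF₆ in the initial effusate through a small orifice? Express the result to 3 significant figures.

Rate_i ∝ x_i/√M_i (Graham's law weighted by mole fraction), so the effusate composition follows n_i/√M_i.
So x_SF₆ in the escaping gas = (n_SF₆/√M_SF₆) / Σ(n_i/√M_i)
= (2.46/√146.06) / (2.46/√146.06 + 1.67/√39.95) = 0.2035/(0.2035 + 0.2642) = 0.435.

0.435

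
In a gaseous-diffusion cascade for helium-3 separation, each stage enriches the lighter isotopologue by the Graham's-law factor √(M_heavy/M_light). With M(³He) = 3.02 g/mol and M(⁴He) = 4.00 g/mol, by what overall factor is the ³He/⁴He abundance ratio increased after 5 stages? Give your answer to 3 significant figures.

2.02

The single-stage factor is √(M_heavy/M_light), so 5 stages give [√(4.00/3.02)]^5 = (4.00/3.02)^(5/2).
= 1.32450^(5/2) = 2.02.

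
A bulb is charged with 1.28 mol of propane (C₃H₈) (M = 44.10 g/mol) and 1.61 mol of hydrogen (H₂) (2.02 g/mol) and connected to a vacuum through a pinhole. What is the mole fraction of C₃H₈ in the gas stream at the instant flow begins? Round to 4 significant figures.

0.1454

Effusion rate of each component ∝ n_i/√M_i (partial pressure × 1/√M).
x_C₃H₈(eff) = (n_C₃H₈/√M_C₃H₈) / (n_C₃H₈/√M_C₃H₈ + n_H₂/√M_H₂)
= (1.28/√44.10) / (1.28/√44.10 + 1.61/√2.02) = 0.1927/(0.1927 + 1.133) = 0.1454.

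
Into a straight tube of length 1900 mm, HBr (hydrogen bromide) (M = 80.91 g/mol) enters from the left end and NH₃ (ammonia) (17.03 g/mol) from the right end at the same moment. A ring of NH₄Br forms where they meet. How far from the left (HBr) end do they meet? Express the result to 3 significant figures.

The fronts meet when d_HBr + d_NH₃ = L with d_HBr/d_NH₃ = √(M_NH₃/M_HBr) (Graham's law). Here √(M_NH₃/M_HBr) = √(17.03/80.91) = 0.4588.
With d_HBr + d_NH₃ = 1900 mm, d_NH₃ = 1900/(1 + 0.4588) = 1302 mm.
d_HBr = 1900 − 1302 = 598 mm.

598 mm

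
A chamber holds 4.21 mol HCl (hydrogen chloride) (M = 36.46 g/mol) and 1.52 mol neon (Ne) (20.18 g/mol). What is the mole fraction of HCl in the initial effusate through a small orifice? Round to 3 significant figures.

The effusion rate of species i is ∝ p_i/√M_i ∝ n_i/√M_i.
x_HCl(eff) = (n_HCl/√M_HCl) / (n_HCl/√M_HCl + n_Ne/√M_Ne)
= (4.21/√36.46) / (4.21/√36.46 + 1.52/√20.18) = 0.6972/(0.6972 + 0.3384) = 0.673.

0.673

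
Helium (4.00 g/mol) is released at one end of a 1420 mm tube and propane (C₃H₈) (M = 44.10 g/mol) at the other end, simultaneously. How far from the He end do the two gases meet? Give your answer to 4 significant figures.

The fronts meet when d_He + d_C₃H₈ = L with d_He/d_C₃H₈ = √(M_C₃H₈/M_He) (Graham's law). Here √(M_C₃H₈/M_He) = √(44.10/4.00) = 3.320.
With d_He + d_C₃H₈ = 1420 mm, d_C₃H₈ = 1420/(1 + 3.320) = 328.7 mm.
d_He = 1420 − 328.7 = 1091 mm.

1091 mm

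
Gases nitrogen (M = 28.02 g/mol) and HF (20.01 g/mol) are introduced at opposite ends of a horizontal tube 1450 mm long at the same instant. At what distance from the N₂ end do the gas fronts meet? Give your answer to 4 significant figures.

664.1 mm

The fronts meet when d_N₂ + d_HF = L with d_N₂/d_HF = √(M_HF/M_N₂) (Graham's law). Here √(M_HF/M_N₂) = √(20.01/28.02) = 0.8451.
With d_N₂ + d_HF = 1450 mm, d_HF = 1450/(1 + 0.8451) = 785.9 mm.
d_N₂ = 1450 − 785.9 = 664.1 mm.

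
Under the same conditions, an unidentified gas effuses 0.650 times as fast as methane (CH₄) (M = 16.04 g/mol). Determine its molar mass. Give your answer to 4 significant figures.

37.96 g/mol

Using Graham's law: rate_X/rate_CH₄ = √(M_CH₄/M_X).
0.650 = √(16.04/M_X)
M_X = 16.04 / 0.650² = 16.04 / 0.4225 = 37.96 g/mol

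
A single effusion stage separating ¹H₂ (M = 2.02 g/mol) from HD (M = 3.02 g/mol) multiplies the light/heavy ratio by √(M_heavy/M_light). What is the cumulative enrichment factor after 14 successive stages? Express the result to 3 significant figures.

16.7

The single-stage factor is √(M_heavy/M_light), so 14 stages give [√(3.02/2.02)]^14 = (3.02/2.02)^(14/2).
= 1.49505^7 = 16.7.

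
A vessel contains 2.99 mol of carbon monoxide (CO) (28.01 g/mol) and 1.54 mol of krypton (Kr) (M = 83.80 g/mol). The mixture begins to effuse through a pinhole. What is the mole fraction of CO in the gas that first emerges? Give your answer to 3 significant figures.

0.771

Each component's effusion rate ∝ (its partial pressure)·(1/√M) ∝ n_i/√M_i.
x_CO(eff) = (n_CO/√M_CO) / (n_CO/√M_CO + n_Kr/√M_Kr)
= (2.99/√28.01) / (2.99/√28.01 + 1.54/√83.80) = 0.5650/(0.5650 + 0.1682) = 0.771.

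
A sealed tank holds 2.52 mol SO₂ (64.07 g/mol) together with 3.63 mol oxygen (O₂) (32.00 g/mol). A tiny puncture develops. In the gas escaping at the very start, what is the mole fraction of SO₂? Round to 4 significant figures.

0.3291

Effusion rate of each component ∝ n_i/√M_i (partial pressure × 1/√M).
So x_SO₂ in the escaping gas = (n_SO₂/√M_SO₂) / Σ(n_i/√M_i)
= (2.52/√64.07) / (2.52/√64.07 + 3.63/√32.00) = 0.3148/(0.3148 + 0.6417) = 0.3291.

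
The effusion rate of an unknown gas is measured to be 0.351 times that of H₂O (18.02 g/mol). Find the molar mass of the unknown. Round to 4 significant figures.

Since effusion rate ∝ 1/√M, rate_X/rate_H₂O = √(M_H₂O/M_X).
0.351 = √(18.02/M_X)
M_X = 18.02 / 0.351² = 18.02 / 0.1232 = 146.3 g/mol

146.3 g/mol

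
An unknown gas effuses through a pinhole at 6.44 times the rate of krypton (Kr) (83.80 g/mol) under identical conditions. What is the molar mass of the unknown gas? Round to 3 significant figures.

Since effusion rate ∝ 1/√M, rate_X/rate_Kr = √(M_Kr/M_X).
6.44 = √(83.80/M_X)
M_X = 83.80 / 6.44² = 83.80 / 41.47 = 2.02 g/mol

2.02 g/mol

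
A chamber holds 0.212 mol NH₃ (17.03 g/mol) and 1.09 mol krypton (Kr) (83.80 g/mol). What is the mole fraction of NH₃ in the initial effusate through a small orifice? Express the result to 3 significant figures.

0.301

Each component's effusion rate ∝ (its partial pressure)·(1/√M) ∝ n_i/√M_i.
Mole fraction of NH₃ in the effusate = (n_NH₃/√M_NH₃) / (n_NH₃/√M_NH₃ + n_Kr/√M_Kr)
= (0.212/√17.03) / (0.212/√17.03 + 1.09/√83.80) = 0.05137/(0.05137 + 0.1191) = 0.301.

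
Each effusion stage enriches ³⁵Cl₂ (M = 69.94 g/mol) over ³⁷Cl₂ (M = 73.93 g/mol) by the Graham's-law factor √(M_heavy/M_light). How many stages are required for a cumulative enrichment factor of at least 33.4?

Single-stage factor α = √(73.93/69.94), so ln α = ½ ln(1.05705) = 0.02774.
Need α^N ≥ 33.4 ⇒ N ≥ ln(33.4) / ln α = 3.509 / 0.02774 = 126.48.
Minimum whole number of stages: N = 127.

127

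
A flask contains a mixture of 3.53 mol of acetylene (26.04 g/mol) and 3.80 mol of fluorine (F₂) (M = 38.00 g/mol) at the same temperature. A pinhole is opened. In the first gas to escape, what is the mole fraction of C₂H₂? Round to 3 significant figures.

Each component's effusion rate ∝ (its partial pressure)·(1/√M) ∝ n_i/√M_i.
x_C₂H₂(eff) = (n_C₂H₂/√M_C₂H₂) / (n_C₂H₂/√M_C₂H₂ + n_F₂/√M_F₂)
= (3.53/√26.04) / (3.53/√26.04 + 3.80/√38.00) = 0.6918/(0.6918 + 0.6164) = 0.529.

0.529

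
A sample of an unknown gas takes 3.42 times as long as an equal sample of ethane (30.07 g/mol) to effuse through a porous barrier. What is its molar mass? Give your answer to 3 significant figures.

352 g/mol

Graham's law gives t_X/t_C₂H₆ = √(M_X/M_C₂H₆).
3.42 = √(M_X/30.07)
M_X = 30.07 × 3.42² = 30.07 × 11.70 = 352 g/mol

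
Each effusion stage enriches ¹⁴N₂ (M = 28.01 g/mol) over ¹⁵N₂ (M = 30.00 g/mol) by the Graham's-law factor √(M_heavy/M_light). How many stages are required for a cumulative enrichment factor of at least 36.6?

With α = √(30.00/28.01) per stage, ln α = ½ ln(1.07105) = 0.03432.
Need α^N ≥ 36.6 ⇒ N ≥ ln(36.6) / ln α = 3.600 / 0.03432 = 104.90.
So at least 105 stages are needed.

105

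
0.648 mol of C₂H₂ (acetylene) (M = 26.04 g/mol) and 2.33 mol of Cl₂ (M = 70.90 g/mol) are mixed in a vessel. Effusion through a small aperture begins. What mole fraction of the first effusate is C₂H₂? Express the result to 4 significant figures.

0.3146

Effusion rate of each component ∝ n_i/√M_i (partial pressure × 1/√M).
x_C₂H₂(eff) = (n_C₂H₂/√M_C₂H₂) / (n_C₂H₂/√M_C₂H₂ + n_Cl₂/√M_Cl₂)
= (0.648/√26.04) / (0.648/√26.04 + 2.33/√70.90) = 0.1270/(0.1270 + 0.2767) = 0.3146.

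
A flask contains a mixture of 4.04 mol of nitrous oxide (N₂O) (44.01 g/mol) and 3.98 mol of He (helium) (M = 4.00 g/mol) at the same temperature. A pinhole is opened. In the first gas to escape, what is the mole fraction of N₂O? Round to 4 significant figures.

0.2343

The effusion rate of species i is ∝ p_i/√M_i ∝ n_i/√M_i.
So x_N₂O in the escaping gas = (n_N₂O/√M_N₂O) / Σ(n_i/√M_i)
= (4.04/√44.01) / (4.04/√44.01 + 3.98/√4.00) = 0.6090/(0.6090 + 1.990) = 0.2343.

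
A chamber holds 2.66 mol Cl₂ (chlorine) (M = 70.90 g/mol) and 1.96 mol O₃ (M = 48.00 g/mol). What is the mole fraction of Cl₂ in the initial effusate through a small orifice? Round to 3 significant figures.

Each component's effusion rate ∝ (its partial pressure)·(1/√M) ∝ n_i/√M_i.
x_Cl₂(eff) = (n_Cl₂/√M_Cl₂) / (n_Cl₂/√M_Cl₂ + n_O₃/√M_O₃)
= (2.66/√70.90) / (2.66/√70.90 + 1.96/√48.00) = 0.3159/(0.3159 + 0.2829) = 0.528.

0.528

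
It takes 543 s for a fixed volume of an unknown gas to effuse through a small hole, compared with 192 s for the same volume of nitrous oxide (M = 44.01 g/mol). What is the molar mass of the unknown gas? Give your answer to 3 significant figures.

Since effusion rate ∝ 1/√M, t_X/t_N₂O = √(M_X/M_N₂O).
543/192 = 2.828 = √(M_X/44.01)
M_X = 44.01 × 2.828² = 44.01 × 7.998 = 352 g/mol

352 g/mol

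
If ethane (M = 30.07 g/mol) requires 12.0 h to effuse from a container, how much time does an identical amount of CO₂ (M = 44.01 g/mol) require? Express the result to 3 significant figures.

Using Graham's law: t_CO₂/t_C₂H₆ = √(M_CO₂/M_C₂H₆) = √(44.01/30.07) = √1.464 = 1.210.
So the time for CO₂ is 12.0 × 1.210 = 14.5 h.

14.5 h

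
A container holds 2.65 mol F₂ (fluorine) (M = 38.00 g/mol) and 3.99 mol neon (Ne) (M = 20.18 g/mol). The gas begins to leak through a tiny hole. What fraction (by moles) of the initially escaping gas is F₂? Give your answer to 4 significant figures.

0.3261

Rate_i ∝ x_i/√M_i (Graham's law weighted by mole fraction), so the effusate composition follows n_i/√M_i.
x_F₂(eff) = (n_F₂/√M_F₂) / (n_F₂/√M_F₂ + n_Ne/√M_Ne)
= (2.65/√38.00) / (2.65/√38.00 + 3.99/√20.18) = 0.4299/(0.4299 + 0.8882) = 0.3261.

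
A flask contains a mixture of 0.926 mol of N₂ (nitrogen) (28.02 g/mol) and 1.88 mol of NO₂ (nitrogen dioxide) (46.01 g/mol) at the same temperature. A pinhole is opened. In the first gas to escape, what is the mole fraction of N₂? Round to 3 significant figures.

0.387

The effusion rate of species i is ∝ p_i/√M_i ∝ n_i/√M_i.
Mole fraction of N₂ in the effusate = (n_N₂/√M_N₂) / (n_N₂/√M_N₂ + n_NO₂/√M_NO₂)
= (0.926/√28.02) / (0.926/√28.02 + 1.88/√46.01) = 0.1749/(0.1749 + 0.2772) = 0.387.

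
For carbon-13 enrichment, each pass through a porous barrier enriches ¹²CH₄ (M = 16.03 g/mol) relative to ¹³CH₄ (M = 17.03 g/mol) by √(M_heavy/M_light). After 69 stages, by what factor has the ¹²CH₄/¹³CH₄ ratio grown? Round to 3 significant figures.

Overall factor = α^69 with α = √(17.03/16.03), i.e. (17.03/16.03)^(69/2).
= 1.06238^(69/2) = 8.07.

8.07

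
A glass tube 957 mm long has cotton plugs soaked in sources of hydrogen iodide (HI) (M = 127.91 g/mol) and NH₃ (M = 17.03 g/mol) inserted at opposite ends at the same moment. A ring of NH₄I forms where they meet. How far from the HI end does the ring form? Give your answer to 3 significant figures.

In equal time, each gas travels a distance ∝ its rate ∝ 1/√M, so d_HI/d_NH₃ = √(M_NH₃/M_HI) = √(17.03/127.91) = 0.3649.
With d_HI + d_NH₃ = 957 mm, d_NH₃ = 957/(1 + 0.3649) = 701.2 mm.
d_HI = 957 − 701.2 = 256 mm.

256 mm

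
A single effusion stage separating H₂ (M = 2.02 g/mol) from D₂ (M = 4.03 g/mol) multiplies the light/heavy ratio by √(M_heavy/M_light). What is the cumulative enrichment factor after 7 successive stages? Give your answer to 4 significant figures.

After 7 stages the ratio has grown by (√(4.03/2.02))^7 = (4.03/2.02)^(7/2).
= 1.99505^(7/2) = 11.22.

11.22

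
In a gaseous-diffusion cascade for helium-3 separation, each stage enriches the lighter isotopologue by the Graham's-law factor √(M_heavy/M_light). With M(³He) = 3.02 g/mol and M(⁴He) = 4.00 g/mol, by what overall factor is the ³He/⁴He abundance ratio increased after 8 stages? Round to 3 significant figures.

Each stage multiplies the ratio by α = √(4.00/3.02), so after 8 stages the overall factor is α^8 = (4.00/3.02)^(8/2).
= 1.32450^4 = 3.08.

3.08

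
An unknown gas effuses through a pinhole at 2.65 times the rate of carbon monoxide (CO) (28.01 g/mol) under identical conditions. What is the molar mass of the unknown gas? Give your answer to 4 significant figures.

3.989 g/mol

From Graham's law, rate_X/rate_CO = √(M_CO/M_X).
2.65 = √(28.01/M_X)
M_X = 28.01 / 2.65² = 28.01 / 7.022 = 3.989 g/mol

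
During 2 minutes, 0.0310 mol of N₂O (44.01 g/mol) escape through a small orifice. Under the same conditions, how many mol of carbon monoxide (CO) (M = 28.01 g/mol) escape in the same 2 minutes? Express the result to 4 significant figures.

By Graham's law, rate_CO/rate_N₂O = √(M_N₂O/M_CO) = √(44.01/28.01) = √1.571 = 1.253.
So the amount for CO is 0.0310 × 1.253 = 0.03886 mol.

0.03886 mol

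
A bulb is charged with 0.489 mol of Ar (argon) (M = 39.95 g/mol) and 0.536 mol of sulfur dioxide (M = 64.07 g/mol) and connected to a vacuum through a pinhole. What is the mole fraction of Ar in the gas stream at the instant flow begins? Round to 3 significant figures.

The effusion rate of species i is ∝ p_i/√M_i ∝ n_i/√M_i.
So x_Ar in the escaping gas = (n_Ar/√M_Ar) / Σ(n_i/√M_i)
= (0.489/√39.95) / (0.489/√39.95 + 0.536/√64.07) = 0.07737/(0.07737 + 0.06696) = 0.536.

0.536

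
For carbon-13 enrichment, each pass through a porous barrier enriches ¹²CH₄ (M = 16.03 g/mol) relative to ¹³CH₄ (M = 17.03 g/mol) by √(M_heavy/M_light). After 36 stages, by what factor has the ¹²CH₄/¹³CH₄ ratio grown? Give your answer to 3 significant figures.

2.97

The single-stage factor is √(M_heavy/M_light), so 36 stages give [√(17.03/16.03)]^36 = (17.03/16.03)^(36/2).
= 1.06238^18 = 2.97.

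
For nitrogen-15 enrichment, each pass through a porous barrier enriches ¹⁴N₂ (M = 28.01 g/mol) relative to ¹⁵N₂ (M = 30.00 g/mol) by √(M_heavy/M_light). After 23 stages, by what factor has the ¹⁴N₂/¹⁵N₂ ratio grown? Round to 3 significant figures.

The single-stage factor is √(M_heavy/M_light), so 23 stages give [√(30.00/28.01)]^23 = (30.00/28.01)^(23/2).
= 1.07105^(23/2) = 2.20.

2.20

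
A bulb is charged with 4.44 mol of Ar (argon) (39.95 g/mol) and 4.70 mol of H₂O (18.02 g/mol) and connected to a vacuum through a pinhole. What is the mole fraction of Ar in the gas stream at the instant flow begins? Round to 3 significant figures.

The effusion rate of species i is ∝ p_i/√M_i ∝ n_i/√M_i.
x_Ar(eff) = (n_Ar/√M_Ar) / (n_Ar/√M_Ar + n_H₂O/√M_H₂O)
= (4.44/√39.95) / (4.44/√39.95 + 4.70/√18.02) = 0.7025/(0.7025 + 1.107) = 0.388.

0.388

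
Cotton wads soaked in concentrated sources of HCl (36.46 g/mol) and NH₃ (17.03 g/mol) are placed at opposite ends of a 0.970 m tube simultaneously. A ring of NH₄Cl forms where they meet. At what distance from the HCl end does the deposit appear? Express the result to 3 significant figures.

0.394 m

In equal time, each gas travels a distance ∝ its rate ∝ 1/√M, so d_HCl/d_NH₃ = √(M_NH₃/M_HCl) = √(17.03/36.46) = 0.6834.
With d_HCl + d_NH₃ = 0.970 m, d_NH₃ = 0.970/(1 + 0.6834) = 0.5762 m.
d_HCl = 0.970 − 0.5762 = 0.394 m.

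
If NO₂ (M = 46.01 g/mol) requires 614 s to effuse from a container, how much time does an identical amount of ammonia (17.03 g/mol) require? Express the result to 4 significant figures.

By Graham's law, t_NH₃/t_NO₂ = √(M_NH₃/M_NO₂) = √(17.03/46.01) = √0.3701 = 0.6084.
So the time for NH₃ is 614 × 0.6084 = 373.6 s.

373.6 s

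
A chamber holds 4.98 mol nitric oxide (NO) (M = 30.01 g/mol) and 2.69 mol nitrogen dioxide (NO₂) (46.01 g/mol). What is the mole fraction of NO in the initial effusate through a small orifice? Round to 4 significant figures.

0.6963

Each component's effusion rate ∝ (its partial pressure)·(1/√M) ∝ n_i/√M_i.
Mole fraction of NO in the effusate = (n_NO/√M_NO) / (n_NO/√M_NO + n_NO₂/√M_NO₂)
= (4.98/√30.01) / (4.98/√30.01 + 2.69/√46.01) = 0.9091/(0.9091 + 0.3966) = 0.6963.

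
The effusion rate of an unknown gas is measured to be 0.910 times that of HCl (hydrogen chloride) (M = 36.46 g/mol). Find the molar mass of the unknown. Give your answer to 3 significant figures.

44.0 g/mol

By Graham's law, rate_X/rate_HCl = √(M_HCl/M_X).
0.910 = √(36.46/M_X)
M_X = 36.46 / 0.910² = 36.46 / 0.8281 = 44.0 g/mol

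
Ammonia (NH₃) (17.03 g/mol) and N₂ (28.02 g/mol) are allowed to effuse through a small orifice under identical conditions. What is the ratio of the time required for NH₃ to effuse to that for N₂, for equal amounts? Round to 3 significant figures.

Since effusion rate ∝ 1/√M, t_NH₃/t_N₂ = √(M_NH₃/M_N₂) = √(17.03/28.02) = √0.6078 = 0.780.

0.780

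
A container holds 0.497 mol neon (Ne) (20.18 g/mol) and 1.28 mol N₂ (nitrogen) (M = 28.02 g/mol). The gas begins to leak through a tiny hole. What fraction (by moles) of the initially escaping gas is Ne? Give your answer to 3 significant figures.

Effusion rate of each component ∝ n_i/√M_i (partial pressure × 1/√M).
Mole fraction of Ne in the effusate = (n_Ne/√M_Ne) / (n_Ne/√M_Ne + n_N₂/√M_N₂)
= (0.497/√20.18) / (0.497/√20.18 + 1.28/√28.02) = 0.1106/(0.1106 + 0.2418) = 0.314.

0.314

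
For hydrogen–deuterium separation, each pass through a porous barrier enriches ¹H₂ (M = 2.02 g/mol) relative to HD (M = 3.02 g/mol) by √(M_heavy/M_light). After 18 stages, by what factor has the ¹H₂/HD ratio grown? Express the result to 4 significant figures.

37.32

Overall factor = α^18 with α = √(3.02/2.02), i.e. (3.02/2.02)^(18/2).
= 1.49505^9 = 37.32.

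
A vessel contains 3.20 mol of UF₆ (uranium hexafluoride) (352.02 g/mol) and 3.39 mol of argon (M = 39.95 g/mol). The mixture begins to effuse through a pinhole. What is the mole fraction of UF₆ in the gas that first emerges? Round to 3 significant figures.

The effusion rate of species i is ∝ p_i/√M_i ∝ n_i/√M_i.
x_UF₆(eff) = (n_UF₆/√M_UF₆) / (n_UF₆/√M_UF₆ + n_Ar/√M_Ar)
= (3.20/√352.02) / (3.20/√352.02 + 3.39/√39.95) = 0.1706/(0.1706 + 0.5363) = 0.241.

0.241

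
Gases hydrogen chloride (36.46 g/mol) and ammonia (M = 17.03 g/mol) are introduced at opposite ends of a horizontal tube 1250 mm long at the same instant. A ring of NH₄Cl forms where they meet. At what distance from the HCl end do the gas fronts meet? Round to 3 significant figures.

507 mm

In equal time, each gas travels a distance ∝ its rate ∝ 1/√M, so d_HCl/d_NH₃ = √(M_NH₃/M_HCl) = √(17.03/36.46) = 0.6834.
With d_HCl + d_NH₃ = 1250 mm, d_NH₃ = 1250/(1 + 0.6834) = 742.5 mm.
d_HCl = 1250 − 742.5 = 507 mm.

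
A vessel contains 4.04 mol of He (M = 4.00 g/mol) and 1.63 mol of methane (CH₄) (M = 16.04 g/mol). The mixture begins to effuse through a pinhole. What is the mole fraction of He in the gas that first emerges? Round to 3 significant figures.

0.832

Each component's effusion rate ∝ (its partial pressure)·(1/√M) ∝ n_i/√M_i.
Mole fraction of He in the effusate = (n_He/√M_He) / (n_He/√M_He + n_CH₄/√M_CH₄)
= (4.04/√4.00) / (4.04/√4.00 + 1.63/√16.04) = 2.020/(2.020 + 0.4070) = 0.832.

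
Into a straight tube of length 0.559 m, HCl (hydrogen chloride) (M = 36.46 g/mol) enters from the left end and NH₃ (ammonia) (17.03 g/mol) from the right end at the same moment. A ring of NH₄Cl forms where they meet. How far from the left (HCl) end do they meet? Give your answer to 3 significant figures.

0.227 m

In equal time, each gas travels a distance ∝ its rate ∝ 1/√M, so d_HCl/d_NH₃ = √(M_NH₃/M_HCl) = √(17.03/36.46) = 0.6834.
With d_HCl + d_NH₃ = 0.559 m, d_NH₃ = 0.559/(1 + 0.6834) = 0.3321 m.
d_HCl = 0.559 − 0.3321 = 0.227 m.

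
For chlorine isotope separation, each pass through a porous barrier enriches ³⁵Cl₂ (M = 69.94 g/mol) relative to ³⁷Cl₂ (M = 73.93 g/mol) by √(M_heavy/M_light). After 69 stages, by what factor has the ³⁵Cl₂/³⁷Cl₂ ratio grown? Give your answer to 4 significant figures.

Each stage multiplies the ratio by α = √(73.93/69.94), so after 69 stages the overall factor is α^69 = (73.93/69.94)^(69/2).
= 1.05705^(69/2) = 6.781.

6.781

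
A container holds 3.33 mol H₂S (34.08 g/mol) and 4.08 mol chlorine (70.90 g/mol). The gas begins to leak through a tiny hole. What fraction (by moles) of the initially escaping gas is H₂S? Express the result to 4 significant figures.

0.5407

Effusion rate of each component ∝ n_i/√M_i (partial pressure × 1/√M).
x_H₂S(eff) = (n_H₂S/√M_H₂S) / (n_H₂S/√M_H₂S + n_Cl₂/√M_Cl₂)
= (3.33/√34.08) / (3.33/√34.08 + 4.08/√70.90) = 0.5704/(0.5704 + 0.4845) = 0.5407.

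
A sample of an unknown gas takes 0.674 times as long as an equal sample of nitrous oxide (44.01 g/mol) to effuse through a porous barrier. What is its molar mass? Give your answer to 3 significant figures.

Since effusion rate ∝ 1/√M, t_X/t_N₂O = √(M_X/M_N₂O).
0.674 = √(M_X/44.01)
M_X = 44.01 × 0.674² = 44.01 × 0.4543 = 20.0 g/mol

20.0 g/mol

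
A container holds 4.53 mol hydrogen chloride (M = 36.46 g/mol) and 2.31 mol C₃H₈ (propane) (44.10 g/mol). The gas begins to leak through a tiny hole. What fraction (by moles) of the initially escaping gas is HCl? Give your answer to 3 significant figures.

0.683

The effusion rate of species i is ∝ p_i/√M_i ∝ n_i/√M_i.
x_HCl(eff) = (n_HCl/√M_HCl) / (n_HCl/√M_HCl + n_C₃H₈/√M_C₃H₈)
= (4.53/√36.46) / (4.53/√36.46 + 2.31/√44.10) = 0.7502/(0.7502 + 0.3479) = 0.683.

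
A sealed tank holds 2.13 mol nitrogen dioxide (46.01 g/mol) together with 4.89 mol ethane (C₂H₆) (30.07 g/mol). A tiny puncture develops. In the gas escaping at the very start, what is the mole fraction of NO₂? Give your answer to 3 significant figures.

0.260

Each component's effusion rate ∝ (its partial pressure)·(1/√M) ∝ n_i/√M_i.
Mole fraction of NO₂ in the effusate = (n_NO₂/√M_NO₂) / (n_NO₂/√M_NO₂ + n_C₂H₆/√M_C₂H₆)
= (2.13/√46.01) / (2.13/√46.01 + 4.89/√30.07) = 0.3140/(0.3140 + 0.8917) = 0.260.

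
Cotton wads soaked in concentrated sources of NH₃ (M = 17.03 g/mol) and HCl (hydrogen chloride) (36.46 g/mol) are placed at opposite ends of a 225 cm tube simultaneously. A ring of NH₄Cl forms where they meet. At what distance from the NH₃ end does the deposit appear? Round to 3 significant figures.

134 cm

In equal time, each gas travels a distance ∝ its rate ∝ 1/√M, so d_NH₃/d_HCl = √(M_HCl/M_NH₃) = √(36.46/17.03) = 1.463.
With d_NH₃ + d_HCl = 225 cm, d_HCl = 225/(1 + 1.463) = 91.34 cm.
d_NH₃ = 225 − 91.34 = 134 cm.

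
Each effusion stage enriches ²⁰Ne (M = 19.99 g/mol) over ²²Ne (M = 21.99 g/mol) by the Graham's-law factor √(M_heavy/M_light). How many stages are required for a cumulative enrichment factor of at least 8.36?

45

With α = √(21.99/19.99) per stage, ln α = ½ ln(1.10005) = 0.04768.
Need α^N ≥ 8.36 ⇒ N ≥ ln(8.36) / ln α = 2.123 / 0.04768 = 44.54.
Rounding up, N = 45 stages.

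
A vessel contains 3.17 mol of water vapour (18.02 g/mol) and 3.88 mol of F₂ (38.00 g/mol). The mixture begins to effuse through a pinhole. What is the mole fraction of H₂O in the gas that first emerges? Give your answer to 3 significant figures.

The effusion rate of species i is ∝ p_i/√M_i ∝ n_i/√M_i.
x_H₂O(eff) = (n_H₂O/√M_H₂O) / (n_H₂O/√M_H₂O + n_F₂/√M_F₂)
= (3.17/√18.02) / (3.17/√18.02 + 3.88/√38.00) = 0.7468/(0.7468 + 0.6294) = 0.543.

0.543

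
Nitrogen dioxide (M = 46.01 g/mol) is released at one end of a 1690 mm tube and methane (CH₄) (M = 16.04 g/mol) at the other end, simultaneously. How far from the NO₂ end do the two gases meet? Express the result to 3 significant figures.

627 mm

In equal time, each gas travels a distance ∝ its rate ∝ 1/√M, so d_NO₂/d_CH₄ = √(M_CH₄/M_NO₂) = √(16.04/46.01) = 0.5904.
With d_NO₂ + d_CH₄ = 1690 mm, d_CH₄ = 1690/(1 + 0.5904) = 1063 mm.
d_NO₂ = 1690 − 1063 = 627 mm.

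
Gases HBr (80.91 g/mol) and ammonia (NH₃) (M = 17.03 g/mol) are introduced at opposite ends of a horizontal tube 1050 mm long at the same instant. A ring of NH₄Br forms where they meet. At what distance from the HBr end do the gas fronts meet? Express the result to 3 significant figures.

330 mm

In equal time, each gas travels a distance ∝ its rate ∝ 1/√M, so d_HBr/d_NH₃ = √(M_NH₃/M_HBr) = √(17.03/80.91) = 0.4588.
With d_HBr + d_NH₃ = 1050 mm, d_NH₃ = 1050/(1 + 0.4588) = 719.8 mm.
d_HBr = 1050 − 719.8 = 330 mm.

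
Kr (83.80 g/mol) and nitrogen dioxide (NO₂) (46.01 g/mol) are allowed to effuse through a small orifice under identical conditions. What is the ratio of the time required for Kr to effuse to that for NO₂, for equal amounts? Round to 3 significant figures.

From Graham's law, t_Kr/t_NO₂ = √(M_Kr/M_NO₂) = √(83.80/46.01) = √1.821 = 1.35.

1.35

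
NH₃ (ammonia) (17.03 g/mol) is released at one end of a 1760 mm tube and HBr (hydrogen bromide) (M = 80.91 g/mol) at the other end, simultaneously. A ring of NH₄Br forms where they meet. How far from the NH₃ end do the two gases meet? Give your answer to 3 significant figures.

The fronts meet when d_NH₃ + d_HBr = L with d_NH₃/d_HBr = √(M_HBr/M_NH₃) (Graham's law). Here √(M_HBr/M_NH₃) = √(80.91/17.03) = 2.180.
With d_NH₃ + d_HBr = 1760 mm, d_HBr = 1760/(1 + 2.180) = 553.5 mm.
d_NH₃ = 1760 − 553.5 = 1210 mm.

1210 mm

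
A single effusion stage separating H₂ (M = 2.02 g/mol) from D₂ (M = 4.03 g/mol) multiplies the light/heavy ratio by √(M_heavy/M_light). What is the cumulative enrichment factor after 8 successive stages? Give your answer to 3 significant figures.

Each stage multiplies the ratio by α = √(4.03/2.02), so after 8 stages the overall factor is α^8 = (4.03/2.02)^(8/2).
= 1.99505^4 = 15.8.

15.8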